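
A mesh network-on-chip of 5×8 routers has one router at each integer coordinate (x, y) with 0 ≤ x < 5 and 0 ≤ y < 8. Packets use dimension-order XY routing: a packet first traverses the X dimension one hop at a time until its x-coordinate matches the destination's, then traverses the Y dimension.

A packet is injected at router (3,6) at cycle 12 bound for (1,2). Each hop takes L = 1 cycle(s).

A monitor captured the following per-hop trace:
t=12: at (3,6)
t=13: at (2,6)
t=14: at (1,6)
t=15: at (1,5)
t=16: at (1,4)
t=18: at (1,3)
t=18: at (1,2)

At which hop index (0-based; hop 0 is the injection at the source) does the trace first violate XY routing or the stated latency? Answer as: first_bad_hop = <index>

check 1→ d=(-1,0) cyc+1: ok
check 2→ d=(-1,0) cyc+1: ok
check 3→ d=(0,-1) cyc+1: ok
check 4→ d=(0,-1) cyc+1: ok
check 5→ d=(0,-1) cyc+2: BAD: Δcyc=2≠L

first_bad_hop = 5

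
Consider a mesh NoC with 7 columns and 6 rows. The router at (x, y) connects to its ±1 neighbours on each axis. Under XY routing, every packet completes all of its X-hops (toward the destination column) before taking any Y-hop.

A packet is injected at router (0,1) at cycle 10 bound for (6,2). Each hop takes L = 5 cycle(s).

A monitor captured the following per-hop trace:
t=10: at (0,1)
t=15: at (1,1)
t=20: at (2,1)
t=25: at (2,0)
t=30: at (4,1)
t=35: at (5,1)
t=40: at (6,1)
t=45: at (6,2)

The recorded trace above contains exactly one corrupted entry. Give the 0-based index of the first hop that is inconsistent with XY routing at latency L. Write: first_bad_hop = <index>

check 1→ d=(1,0) cyc+5: ok
check 2→ d=(1,0) cyc+5: ok
check 3→ d=(0,-1) cyc+5: BAD: Y-move but x=2≠6

first_bad_hop = 3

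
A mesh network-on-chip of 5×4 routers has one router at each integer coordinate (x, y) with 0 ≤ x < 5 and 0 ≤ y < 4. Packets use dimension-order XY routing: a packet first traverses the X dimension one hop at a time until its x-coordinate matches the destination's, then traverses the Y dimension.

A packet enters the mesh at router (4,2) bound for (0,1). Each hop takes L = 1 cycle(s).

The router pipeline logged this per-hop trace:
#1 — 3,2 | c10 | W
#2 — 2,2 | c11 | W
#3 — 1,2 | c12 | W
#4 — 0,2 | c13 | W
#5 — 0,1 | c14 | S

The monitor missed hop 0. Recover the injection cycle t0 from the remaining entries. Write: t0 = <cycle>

At hop 1 the cycle is 10; in general cyc_k = t0 + kL.
Therefore t0 = 10 − L = 9.

t0 = 9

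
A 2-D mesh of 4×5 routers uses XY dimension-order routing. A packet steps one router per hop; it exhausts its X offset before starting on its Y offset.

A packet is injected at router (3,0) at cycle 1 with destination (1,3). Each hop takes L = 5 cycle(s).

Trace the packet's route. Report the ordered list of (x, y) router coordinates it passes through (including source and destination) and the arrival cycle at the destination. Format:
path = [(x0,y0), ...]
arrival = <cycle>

  0. router=(3,0) cycle=1 (inject)
  1. router=(2,0) cycle=6 dir=W
  2. router=(1,0) cycle=11 dir=W
  3. router=(1,1) cycle=16 dir=N
  4. router=(1,2) cycle=21 dir=N
  5. router=(1,3) cycle=26 dir=N

path = [(3,0), (2,0), (1,0), (1,1), (1,2), (1,3)]
arrival = 26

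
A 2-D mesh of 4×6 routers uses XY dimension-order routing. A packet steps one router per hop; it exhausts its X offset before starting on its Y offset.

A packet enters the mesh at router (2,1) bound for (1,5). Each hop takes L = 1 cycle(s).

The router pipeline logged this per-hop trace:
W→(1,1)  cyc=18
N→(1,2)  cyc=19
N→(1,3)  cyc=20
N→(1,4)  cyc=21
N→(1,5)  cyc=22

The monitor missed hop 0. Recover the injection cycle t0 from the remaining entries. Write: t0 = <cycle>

t0 = 17

cyc[1] = 18 and cyc[k] = t0 + k·L for every k.
Therefore t0 = 18 − L = 17.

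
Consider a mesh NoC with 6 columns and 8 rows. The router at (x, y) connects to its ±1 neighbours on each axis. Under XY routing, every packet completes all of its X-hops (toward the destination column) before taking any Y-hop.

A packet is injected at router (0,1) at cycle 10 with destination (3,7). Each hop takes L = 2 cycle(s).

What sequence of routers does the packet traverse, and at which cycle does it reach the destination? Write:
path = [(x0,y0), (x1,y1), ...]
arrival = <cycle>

t=10: at (0,1)
t=12: at (1,1) after E
t=14: at (2,1) after E
t=16: at (3,1) after E
t=18: at (3,2) after N
t=20: at (3,3) after N
t=22: at (3,4) after N
t=24: at (3,5) after N
t=26: at (3,6) after N
t=28: at (3,7) after N

path = [(0,1), (1,1), (2,1), (3,1), (3,2), (3,3), (3,4), (3,5), (3,6), (3,7)]
arrival = 28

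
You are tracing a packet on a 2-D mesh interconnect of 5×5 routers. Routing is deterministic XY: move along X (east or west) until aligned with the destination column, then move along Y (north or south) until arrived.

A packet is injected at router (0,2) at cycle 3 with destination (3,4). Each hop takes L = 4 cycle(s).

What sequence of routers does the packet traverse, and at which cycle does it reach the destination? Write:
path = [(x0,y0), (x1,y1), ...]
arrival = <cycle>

  0. router=(0,2) cycle=3 (inject)
  1. router=(1,2) cycle=7 dir=E
  2. router=(2,2) cycle=11 dir=E
  3. router=(3,2) cycle=15 dir=E
  4. router=(3,3) cycle=19 dir=N
  5. router=(3,4) cycle=23 dir=N

path = [(0,2), (1,2), (2,2), (3,2), (3,3), (3,4)]
arrival = 23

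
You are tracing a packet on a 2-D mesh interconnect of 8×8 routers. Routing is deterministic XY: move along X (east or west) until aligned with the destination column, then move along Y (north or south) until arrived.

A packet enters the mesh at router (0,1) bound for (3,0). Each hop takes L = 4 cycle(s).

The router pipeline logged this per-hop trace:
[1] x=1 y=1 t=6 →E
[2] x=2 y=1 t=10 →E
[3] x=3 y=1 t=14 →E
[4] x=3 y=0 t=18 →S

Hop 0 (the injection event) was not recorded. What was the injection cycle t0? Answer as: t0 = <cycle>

Hop 1 reached at cycle 6; hop k is at t0 + k·L.
Subtract one hop: t0 = 6 − 4 = 2.

t0 = 2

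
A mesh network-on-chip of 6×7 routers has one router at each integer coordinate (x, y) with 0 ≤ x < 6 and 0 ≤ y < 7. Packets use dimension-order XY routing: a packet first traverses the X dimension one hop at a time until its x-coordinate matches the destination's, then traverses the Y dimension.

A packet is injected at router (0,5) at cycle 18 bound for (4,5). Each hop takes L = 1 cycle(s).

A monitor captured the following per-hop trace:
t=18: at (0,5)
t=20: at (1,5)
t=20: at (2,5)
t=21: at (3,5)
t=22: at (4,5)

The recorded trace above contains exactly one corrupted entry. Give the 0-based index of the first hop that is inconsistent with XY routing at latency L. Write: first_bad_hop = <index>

  1: Δx=+1 Δy=+0 Δt=2 [BAD: Δcyc=2≠L]

first_bad_hop = 1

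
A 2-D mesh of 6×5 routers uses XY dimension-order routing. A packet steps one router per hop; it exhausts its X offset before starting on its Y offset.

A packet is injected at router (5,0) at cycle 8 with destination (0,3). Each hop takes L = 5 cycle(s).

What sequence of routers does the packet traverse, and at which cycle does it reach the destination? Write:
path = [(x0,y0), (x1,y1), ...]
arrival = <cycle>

t=8: at (5,0)
t=13: at (4,0) after W
t=18: at (3,0) after W
t=23: at (2,0) after W
t=28: at (1,0) after W
t=33: at (0,0) after W
t=38: at (0,1) after N
t=43: at (0,2) after N
t=48: at (0,3) after N

path = [(5,0), (4,0), (3,0), (2,0), (1,0), (0,0), (0,1), (0,2), (0,3)]
arrival = 48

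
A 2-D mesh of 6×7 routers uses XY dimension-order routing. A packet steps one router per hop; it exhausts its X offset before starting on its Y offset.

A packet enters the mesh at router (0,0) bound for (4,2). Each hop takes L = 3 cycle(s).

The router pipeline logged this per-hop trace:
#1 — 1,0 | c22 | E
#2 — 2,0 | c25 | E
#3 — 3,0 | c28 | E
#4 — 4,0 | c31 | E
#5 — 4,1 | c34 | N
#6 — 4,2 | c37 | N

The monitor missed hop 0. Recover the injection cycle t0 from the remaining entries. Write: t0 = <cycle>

t0 = 19

At hop 1 the cycle is 22; in general cyc_k = t0 + kL.
t0 = cyc[1] − L = 22 − 3 = 19.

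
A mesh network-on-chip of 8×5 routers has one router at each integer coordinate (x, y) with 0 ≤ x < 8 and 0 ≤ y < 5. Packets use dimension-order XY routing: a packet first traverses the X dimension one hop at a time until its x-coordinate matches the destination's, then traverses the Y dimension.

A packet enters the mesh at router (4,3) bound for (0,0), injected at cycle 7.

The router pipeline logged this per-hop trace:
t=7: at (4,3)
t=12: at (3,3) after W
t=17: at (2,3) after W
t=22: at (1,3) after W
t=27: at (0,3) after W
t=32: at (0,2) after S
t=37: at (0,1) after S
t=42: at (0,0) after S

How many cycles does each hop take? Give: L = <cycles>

L = 5

cyc[1] − cyc[0] = 12 − 7 = 5.
Per-hop latency L = Δcyc = 5.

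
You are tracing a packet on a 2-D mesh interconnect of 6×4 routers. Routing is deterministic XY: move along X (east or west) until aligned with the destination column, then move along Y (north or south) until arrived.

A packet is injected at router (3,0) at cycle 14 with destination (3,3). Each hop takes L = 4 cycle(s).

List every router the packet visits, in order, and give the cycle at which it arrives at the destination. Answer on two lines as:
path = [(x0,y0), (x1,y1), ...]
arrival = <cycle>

  0. router=(3,0) cycle=14 (inject)
  1. router=(3,1) cycle=18 dir=N
  2. router=(3,2) cycle=22 dir=N
  3. router=(3,3) cycle=26 dir=N

path = [(3,0), (3,1), (3,2), (3,3)]
arrival = 26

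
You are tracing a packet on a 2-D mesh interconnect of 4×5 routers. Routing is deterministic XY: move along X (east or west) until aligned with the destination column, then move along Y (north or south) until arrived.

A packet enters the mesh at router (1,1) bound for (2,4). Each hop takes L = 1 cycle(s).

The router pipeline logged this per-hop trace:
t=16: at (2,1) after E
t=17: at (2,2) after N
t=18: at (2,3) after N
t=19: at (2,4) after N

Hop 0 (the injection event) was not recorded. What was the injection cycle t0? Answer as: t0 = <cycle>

cyc[1] = 16 and cyc[k] = t0 + k·L for every k.
t0 = cyc[1] − L = 16 − 1 = 15.

t0 = 15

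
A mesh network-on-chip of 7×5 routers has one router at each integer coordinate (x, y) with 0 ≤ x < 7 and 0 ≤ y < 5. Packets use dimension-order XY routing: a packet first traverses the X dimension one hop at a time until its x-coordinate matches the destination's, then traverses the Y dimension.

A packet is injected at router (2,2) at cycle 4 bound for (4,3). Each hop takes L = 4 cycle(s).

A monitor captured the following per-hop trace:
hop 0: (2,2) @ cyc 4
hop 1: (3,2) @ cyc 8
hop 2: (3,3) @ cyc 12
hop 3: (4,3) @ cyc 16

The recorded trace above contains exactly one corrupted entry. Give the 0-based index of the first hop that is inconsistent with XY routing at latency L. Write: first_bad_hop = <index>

  1: Δx=+1 Δy=+0 Δt=4 [ok]
  2: Δx=+0 Δy=+1 Δt=4 [BAD: Y-move but x=3≠4]

first_bad_hop = 2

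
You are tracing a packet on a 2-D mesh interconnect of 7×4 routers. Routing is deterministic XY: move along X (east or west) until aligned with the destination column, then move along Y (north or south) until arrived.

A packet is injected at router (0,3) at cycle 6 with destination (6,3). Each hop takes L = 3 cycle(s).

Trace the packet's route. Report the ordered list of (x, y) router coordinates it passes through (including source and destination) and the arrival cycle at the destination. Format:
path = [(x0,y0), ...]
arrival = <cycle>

path = [(0,3), (1,3), (2,3), (3,3), (4,3), (5,3), (6,3)]
arrival = 24

t=6: at (0,3)
t=9: at (1,3) after E
t=12: at (2,3) after E
t=15: at (3,3) after E
t=18: at (4,3) after E
t=21: at (5,3) after E
t=24: at (6,3) after E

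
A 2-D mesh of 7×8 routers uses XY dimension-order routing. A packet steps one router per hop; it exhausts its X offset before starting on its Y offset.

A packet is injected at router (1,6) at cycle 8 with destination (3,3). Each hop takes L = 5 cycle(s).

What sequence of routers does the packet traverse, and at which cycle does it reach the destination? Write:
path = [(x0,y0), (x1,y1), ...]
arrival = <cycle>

t=8: at (1,6)
t=13: at (2,6) after E
t=18: at (3,6) after E
t=23: at (3,5) after S
t=28: at (3,4) after S
t=33: at (3,3) after S

path = [(1,6), (2,6), (3,6), (3,5), (3,4), (3,3)]
arrival = 33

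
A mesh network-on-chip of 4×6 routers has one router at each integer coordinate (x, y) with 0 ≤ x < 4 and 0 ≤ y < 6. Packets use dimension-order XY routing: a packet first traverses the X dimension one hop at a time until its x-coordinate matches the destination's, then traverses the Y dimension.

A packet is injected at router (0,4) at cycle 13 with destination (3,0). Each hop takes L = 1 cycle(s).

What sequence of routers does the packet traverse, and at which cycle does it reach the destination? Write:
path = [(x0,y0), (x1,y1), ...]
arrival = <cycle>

path = [(0,4), (1,4), (2,4), (3,4), (3,3), (3,2), (3,1), (3,0)]
arrival = 20

#0 — 0,4 | c13
#1 — 1,4 | c14 | E
#2 — 2,4 | c15 | E
#3 — 3,4 | c16 | E
#4 — 3,3 | c17 | S
#5 — 3,2 | c18 | S
#6 — 3,1 | c19 | S
#7 — 3,0 | c20 | S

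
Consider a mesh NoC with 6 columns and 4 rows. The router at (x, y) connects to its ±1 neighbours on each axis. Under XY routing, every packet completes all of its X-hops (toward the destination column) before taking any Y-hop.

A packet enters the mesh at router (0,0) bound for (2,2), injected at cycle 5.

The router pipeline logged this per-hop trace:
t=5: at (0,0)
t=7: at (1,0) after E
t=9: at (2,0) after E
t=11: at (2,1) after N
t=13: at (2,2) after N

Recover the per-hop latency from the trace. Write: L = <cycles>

Between hops 0 and 1 the cycle counter advances 7 − 5 = 2.
That increment is L by definition: L = 2.

L = 2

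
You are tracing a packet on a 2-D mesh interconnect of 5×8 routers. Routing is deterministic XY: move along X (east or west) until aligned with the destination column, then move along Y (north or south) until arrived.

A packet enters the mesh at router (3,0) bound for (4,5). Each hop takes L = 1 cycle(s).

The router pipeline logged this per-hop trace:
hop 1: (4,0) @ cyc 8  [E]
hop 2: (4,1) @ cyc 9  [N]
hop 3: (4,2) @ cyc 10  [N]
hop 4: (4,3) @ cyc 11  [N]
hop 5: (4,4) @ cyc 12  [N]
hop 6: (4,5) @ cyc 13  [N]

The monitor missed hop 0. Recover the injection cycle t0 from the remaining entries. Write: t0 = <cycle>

t0 = 7

cyc[1] = 8 and cyc[k] = t0 + k·L for every k.
Therefore t0 = 8 − L = 7.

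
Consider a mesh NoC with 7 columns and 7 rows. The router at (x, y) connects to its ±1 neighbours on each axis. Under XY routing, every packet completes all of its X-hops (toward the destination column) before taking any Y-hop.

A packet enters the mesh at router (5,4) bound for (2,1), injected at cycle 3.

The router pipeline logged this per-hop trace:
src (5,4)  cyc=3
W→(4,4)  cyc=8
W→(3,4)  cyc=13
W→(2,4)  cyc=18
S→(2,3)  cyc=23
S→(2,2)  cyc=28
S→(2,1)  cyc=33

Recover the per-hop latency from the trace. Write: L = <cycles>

L = 5

cyc[1] − cyc[0] = 8 − 3 = 5.
Each hop adds L, hence L = 5.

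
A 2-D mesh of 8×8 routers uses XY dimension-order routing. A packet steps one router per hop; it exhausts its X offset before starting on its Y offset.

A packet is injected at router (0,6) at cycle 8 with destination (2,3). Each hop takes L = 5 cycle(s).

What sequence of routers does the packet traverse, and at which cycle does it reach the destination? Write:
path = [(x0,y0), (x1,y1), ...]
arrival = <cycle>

t=8: at (0,6)
t=13: at (1,6) after E
t=18: at (2,6) after E
t=23: at (2,5) after S
t=28: at (2,4) after S
t=33: at (2,3) after S

path = [(0,6), (1,6), (2,6), (2,5), (2,4), (2,3)]
arrival = 33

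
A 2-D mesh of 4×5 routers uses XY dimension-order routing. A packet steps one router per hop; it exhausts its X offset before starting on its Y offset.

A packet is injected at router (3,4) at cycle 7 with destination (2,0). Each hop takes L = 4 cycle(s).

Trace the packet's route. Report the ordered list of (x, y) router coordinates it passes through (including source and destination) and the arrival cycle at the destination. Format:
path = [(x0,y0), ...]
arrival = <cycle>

hop 0: (3,4) @ cyc 7
hop 1: (2,4) @ cyc 11  [W]
hop 2: (2,3) @ cyc 15  [S]
hop 3: (2,2) @ cyc 19  [S]
hop 4: (2,1) @ cyc 23  [S]
hop 5: (2,0) @ cyc 27  [S]

path = [(3,4), (2,4), (2,3), (2,2), (2,1), (2,0)]
arrival = 27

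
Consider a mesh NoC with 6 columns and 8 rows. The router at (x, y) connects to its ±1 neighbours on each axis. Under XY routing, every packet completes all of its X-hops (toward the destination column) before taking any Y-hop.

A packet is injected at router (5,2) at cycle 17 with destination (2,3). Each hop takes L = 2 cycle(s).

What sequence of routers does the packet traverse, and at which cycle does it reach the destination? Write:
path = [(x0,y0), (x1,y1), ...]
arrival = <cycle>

#0 — 5,2 | c17
#1 — 4,2 | c19 | W
#2 — 3,2 | c21 | W
#3 — 2,2 | c23 | W
#4 — 2,3 | c25 | N

path = [(5,2), (4,2), (3,2), (2,2), (2,3)]
arrival = 25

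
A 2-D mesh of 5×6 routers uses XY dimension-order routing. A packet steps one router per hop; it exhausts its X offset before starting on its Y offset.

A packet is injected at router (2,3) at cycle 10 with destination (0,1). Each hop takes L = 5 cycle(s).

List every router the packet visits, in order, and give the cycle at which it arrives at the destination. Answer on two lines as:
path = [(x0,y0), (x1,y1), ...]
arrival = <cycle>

src (2,3)  cyc=10
W→(1,3)  cyc=15
W→(0,3)  cyc=20
S→(0,2)  cyc=25
S→(0,1)  cyc=30

path = [(2,3), (1,3), (0,3), (0,2), (0,1)]
arrival = 30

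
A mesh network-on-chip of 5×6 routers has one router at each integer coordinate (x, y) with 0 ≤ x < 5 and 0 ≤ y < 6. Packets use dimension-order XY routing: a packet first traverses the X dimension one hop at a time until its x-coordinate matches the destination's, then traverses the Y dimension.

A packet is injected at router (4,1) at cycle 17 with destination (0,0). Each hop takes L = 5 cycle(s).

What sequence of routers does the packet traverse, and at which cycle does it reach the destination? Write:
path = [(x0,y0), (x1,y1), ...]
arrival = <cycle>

path = [(4,1), (3,1), (2,1), (1,1), (0,1), (0,0)]
arrival = 42

#0 — 4,1 | c17
#1 — 3,1 | c22 | W
#2 — 2,1 | c27 | W
#3 — 1,1 | c32 | W
#4 — 0,1 | c37 | W
#5 — 0,0 | c42 | S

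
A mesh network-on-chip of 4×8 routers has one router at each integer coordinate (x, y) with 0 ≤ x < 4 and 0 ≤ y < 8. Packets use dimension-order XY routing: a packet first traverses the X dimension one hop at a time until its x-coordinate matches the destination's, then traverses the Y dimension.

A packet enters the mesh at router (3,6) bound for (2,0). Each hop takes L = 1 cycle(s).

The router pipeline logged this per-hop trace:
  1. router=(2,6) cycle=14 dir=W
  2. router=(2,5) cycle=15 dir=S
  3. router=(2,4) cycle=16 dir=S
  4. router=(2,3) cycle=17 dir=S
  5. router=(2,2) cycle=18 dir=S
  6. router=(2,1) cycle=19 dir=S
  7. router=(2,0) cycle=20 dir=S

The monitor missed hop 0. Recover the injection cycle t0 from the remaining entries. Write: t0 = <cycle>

cyc[1] = 14 and cyc[k] = t0 + k·L for every k.
t0 = cyc[1] − L = 14 − 1 = 13.

t0 = 13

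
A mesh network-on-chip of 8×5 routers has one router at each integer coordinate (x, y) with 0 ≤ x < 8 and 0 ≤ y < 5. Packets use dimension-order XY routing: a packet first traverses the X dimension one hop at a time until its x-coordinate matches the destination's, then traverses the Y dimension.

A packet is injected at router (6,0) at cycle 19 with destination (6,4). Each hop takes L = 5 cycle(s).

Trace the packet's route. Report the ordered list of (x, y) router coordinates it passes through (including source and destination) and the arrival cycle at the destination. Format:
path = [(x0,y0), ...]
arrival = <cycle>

path = [(6,0), (6,1), (6,2), (6,3), (6,4)]
arrival = 39

  0. router=(6,0) cycle=19 (inject)
  1. router=(6,1) cycle=24 dir=N
  2. router=(6,2) cycle=29 dir=N
  3. router=(6,3) cycle=34 dir=N
  4. router=(6,4) cycle=39 dir=N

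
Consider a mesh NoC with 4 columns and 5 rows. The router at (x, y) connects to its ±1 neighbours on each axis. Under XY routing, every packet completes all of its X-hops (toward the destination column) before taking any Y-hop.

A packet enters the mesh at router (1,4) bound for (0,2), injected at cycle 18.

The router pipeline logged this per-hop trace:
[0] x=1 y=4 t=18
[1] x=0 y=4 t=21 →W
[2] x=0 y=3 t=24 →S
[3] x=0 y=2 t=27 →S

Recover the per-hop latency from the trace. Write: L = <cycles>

Between hops 0 and 1 the cycle counter advances 21 − 18 = 3.
Per-hop latency L = Δcyc = 3.

L = 3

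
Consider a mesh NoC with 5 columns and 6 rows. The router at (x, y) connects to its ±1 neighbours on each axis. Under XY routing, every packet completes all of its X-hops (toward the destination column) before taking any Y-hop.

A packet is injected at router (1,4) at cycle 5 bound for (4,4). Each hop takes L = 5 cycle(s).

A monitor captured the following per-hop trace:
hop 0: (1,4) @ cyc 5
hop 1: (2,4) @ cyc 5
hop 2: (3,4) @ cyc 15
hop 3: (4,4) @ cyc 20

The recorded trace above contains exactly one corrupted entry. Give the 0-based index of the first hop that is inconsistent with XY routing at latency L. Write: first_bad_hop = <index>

first_bad_hop = 1

[1] (+1,+0) / 0c ⇒ BAD: Δcyc=0≠L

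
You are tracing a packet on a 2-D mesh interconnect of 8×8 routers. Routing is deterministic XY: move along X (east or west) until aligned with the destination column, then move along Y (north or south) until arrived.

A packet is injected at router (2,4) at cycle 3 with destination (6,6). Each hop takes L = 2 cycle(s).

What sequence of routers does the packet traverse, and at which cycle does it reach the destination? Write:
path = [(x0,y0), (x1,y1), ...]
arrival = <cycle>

#0 — 2,4 | c3
#1 — 3,4 | c5 | E
#2 — 4,4 | c7 | E
#3 — 5,4 | c9 | E
#4 — 6,4 | c11 | E
#5 — 6,5 | c13 | N
#6 — 6,6 | c15 | N

path = [(2,4), (3,4), (4,4), (5,4), (6,4), (6,5), (6,6)]
arrival = 15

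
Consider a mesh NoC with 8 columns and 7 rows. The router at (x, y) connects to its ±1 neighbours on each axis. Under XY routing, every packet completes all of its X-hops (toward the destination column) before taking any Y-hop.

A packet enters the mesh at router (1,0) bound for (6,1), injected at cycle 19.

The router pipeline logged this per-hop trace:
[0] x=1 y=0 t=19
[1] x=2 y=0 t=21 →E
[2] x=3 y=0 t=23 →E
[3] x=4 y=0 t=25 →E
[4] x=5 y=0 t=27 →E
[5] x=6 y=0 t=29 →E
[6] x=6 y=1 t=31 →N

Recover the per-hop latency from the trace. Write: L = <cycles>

L = 2

Between hops 0 and 1 the cycle counter advances 21 − 19 = 2.
Per-hop latency L = Δcyc = 2.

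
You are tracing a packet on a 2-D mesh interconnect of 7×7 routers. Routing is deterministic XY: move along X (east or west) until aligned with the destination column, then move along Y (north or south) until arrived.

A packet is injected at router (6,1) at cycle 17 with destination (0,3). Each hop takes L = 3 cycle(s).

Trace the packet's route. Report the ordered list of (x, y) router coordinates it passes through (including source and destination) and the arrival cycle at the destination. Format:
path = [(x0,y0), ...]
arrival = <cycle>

path = [(6,1), (5,1), (4,1), (3,1), (2,1), (1,1), (0,1), (0,2), (0,3)]
arrival = 41

t=17: at (6,1)
t=20: at (5,1) after W
t=23: at (4,1) after W
t=26: at (3,1) after W
t=29: at (2,1) after W
t=32: at (1,1) after W
t=35: at (0,1) after W
t=38: at (0,2) after N
t=41: at (0,3) after N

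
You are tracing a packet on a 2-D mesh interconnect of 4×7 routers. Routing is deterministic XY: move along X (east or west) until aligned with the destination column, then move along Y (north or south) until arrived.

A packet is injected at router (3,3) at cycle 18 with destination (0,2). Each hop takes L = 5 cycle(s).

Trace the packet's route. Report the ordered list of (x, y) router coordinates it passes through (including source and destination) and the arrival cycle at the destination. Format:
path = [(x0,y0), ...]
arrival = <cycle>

src (3,3)  cyc=18
W→(2,3)  cyc=23
W→(1,3)  cyc=28
W→(0,3)  cyc=33
S→(0,2)  cyc=38

path = [(3,3), (2,3), (1,3), (0,3), (0,2)]
arrival = 38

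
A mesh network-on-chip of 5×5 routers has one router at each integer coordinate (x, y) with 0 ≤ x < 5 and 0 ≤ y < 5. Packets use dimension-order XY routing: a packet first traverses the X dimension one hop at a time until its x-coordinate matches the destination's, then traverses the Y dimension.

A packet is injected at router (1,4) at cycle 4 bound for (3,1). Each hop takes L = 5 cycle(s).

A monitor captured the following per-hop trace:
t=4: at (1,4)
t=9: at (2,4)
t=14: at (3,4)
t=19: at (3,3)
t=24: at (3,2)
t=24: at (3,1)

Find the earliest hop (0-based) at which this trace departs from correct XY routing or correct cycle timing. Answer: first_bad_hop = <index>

first_bad_hop = 5

check 1→ d=(1,0) cyc+5: ok
check 2→ d=(1,0) cyc+5: ok
check 3→ d=(0,-1) cyc+5: ok
check 4→ d=(0,-1) cyc+5: ok
check 5→ d=(0,-1) cyc+0: BAD: Δcyc=0≠L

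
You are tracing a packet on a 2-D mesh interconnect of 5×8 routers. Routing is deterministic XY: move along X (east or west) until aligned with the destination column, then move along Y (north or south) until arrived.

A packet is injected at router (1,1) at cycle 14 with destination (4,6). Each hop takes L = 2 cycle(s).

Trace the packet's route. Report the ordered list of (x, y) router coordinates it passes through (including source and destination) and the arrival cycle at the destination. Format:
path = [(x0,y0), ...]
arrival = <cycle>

path = [(1,1), (2,1), (3,1), (4,1), (4,2), (4,3), (4,4), (4,5), (4,6)]
arrival = 30

hop 0: (1,1) @ cyc 14
hop 1: (2,1) @ cyc 16  [E]
hop 2: (3,1) @ cyc 18  [E]
hop 3: (4,1) @ cyc 20  [E]
hop 4: (4,2) @ cyc 22  [N]
hop 5: (4,3) @ cyc 24  [N]
hop 6: (4,4) @ cyc 26  [N]
hop 7: (4,5) @ cyc 28  [N]
hop 8: (4,6) @ cyc 30  [N]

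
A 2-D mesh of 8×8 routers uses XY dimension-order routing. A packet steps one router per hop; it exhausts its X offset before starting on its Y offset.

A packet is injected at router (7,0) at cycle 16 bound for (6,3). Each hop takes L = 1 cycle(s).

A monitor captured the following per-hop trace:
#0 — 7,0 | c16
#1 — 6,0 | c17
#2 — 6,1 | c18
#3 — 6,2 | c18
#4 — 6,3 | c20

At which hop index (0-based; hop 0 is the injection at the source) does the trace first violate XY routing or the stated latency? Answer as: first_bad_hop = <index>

check 1→ d=(-1,0) cyc+1: ok
check 2→ d=(0,1) cyc+1: ok
check 3→ d=(0,1) cyc+0: BAD: Δcyc=0≠L

first_bad_hop = 3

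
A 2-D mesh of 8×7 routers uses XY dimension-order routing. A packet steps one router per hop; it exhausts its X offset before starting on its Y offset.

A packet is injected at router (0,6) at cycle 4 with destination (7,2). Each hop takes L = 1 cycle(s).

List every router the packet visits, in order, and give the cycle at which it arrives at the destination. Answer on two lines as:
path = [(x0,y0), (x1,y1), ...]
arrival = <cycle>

path = [(0,6), (1,6), (2,6), (3,6), (4,6), (5,6), (6,6), (7,6), (7,5), (7,4), (7,3), (7,2)]
arrival = 15

src (0,6)  cyc=4
E→(1,6)  cyc=5
E→(2,6)  cyc=6
E→(3,6)  cyc=7
E→(4,6)  cyc=8
E→(5,6)  cyc=9
E→(6,6)  cyc=10
E→(7,6)  cyc=11
S→(7,5)  cyc=12
S→(7,4)  cyc=13
S→(7,3)  cyc=14
S→(7,2)  cyc=15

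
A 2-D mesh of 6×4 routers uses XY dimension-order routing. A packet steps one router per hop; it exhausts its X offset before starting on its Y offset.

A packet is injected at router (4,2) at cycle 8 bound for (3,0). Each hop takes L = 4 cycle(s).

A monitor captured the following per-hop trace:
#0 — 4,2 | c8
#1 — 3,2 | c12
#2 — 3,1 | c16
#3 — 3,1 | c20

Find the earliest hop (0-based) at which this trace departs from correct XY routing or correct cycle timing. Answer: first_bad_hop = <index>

first_bad_hop = 3

hop 1: step (-1,+0), +4 cyc — ok
hop 2: step (+0,-1), +4 cyc — ok
hop 3: step (+0,+0), +4 cyc — BAD: non-unit step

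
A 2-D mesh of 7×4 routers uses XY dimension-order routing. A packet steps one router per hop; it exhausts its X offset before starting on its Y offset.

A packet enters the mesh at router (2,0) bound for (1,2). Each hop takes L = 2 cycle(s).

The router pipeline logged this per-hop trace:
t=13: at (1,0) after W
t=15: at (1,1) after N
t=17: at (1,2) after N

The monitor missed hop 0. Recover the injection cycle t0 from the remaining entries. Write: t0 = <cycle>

The first recorded entry is hop 1 at cycle 13.
Therefore t0 = 13 − L = 11.

t0 = 11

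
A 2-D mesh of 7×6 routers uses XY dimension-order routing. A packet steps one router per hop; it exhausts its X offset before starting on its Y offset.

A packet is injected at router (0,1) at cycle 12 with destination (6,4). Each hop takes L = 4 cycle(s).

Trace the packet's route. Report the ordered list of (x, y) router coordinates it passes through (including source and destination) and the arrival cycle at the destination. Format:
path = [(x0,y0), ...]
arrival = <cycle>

path = [(0,1), (1,1), (2,1), (3,1), (4,1), (5,1), (6,1), (6,2), (6,3), (6,4)]
arrival = 48

hop 0: (0,1) @ cyc 12
hop 1: (1,1) @ cyc 16  [E]
hop 2: (2,1) @ cyc 20  [E]
hop 3: (3,1) @ cyc 24  [E]
hop 4: (4,1) @ cyc 28  [E]
hop 5: (5,1) @ cyc 32  [E]
hop 6: (6,1) @ cyc 36  [E]
hop 7: (6,2) @ cyc 40  [N]
hop 8: (6,3) @ cyc 44  [N]
hop 9: (6,4) @ cyc 48  [N]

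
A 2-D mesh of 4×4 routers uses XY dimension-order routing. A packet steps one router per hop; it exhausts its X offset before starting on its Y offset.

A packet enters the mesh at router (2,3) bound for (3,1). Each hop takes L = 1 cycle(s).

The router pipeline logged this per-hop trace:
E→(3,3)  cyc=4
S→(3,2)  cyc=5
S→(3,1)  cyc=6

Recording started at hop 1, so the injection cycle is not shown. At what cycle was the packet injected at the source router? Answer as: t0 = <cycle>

Hop 1 reached at cycle 4; hop k is at t0 + k·L.
Subtract one hop: t0 = 4 − 1 = 3.

t0 = 3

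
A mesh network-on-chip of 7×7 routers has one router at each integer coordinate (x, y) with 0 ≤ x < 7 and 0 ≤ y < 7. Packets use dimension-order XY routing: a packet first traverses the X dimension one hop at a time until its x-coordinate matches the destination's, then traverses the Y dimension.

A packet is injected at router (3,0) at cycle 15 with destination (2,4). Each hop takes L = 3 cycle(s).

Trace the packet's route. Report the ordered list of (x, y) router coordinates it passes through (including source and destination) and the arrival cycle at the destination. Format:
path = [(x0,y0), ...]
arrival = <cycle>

hop 0: (3,0) @ cyc 15
hop 1: (2,0) @ cyc 18  [W]
hop 2: (2,1) @ cyc 21  [N]
hop 3: (2,2) @ cyc 24  [N]
hop 4: (2,3) @ cyc 27  [N]
hop 5: (2,4) @ cyc 30  [N]

path = [(3,0), (2,0), (2,1), (2,2), (2,3), (2,4)]
arrival = 30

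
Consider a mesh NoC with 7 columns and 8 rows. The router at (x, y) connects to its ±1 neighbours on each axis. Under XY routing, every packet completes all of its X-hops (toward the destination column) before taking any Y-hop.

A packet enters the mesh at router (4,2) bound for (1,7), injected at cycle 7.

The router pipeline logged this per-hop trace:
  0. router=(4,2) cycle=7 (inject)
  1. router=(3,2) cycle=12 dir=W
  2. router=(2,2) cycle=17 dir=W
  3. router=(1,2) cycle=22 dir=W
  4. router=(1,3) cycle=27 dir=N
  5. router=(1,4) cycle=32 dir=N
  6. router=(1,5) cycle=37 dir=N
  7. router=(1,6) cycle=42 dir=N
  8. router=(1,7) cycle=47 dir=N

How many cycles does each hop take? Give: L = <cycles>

L = 5

cyc[1] − cyc[0] = 12 − 7 = 5.
One hop costs L cycles, so L = 5.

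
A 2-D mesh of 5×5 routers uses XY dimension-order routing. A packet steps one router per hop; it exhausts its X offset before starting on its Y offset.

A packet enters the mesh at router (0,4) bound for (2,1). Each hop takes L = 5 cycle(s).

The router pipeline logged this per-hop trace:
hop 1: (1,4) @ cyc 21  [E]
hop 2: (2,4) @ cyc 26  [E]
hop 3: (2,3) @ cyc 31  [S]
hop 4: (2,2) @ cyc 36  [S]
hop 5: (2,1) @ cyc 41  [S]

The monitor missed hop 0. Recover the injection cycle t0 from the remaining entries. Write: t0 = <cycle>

t0 = 16

At hop 1 the cycle is 21; in general cyc_k = t0 + kL.
Subtract one hop: t0 = 21 − 5 = 16.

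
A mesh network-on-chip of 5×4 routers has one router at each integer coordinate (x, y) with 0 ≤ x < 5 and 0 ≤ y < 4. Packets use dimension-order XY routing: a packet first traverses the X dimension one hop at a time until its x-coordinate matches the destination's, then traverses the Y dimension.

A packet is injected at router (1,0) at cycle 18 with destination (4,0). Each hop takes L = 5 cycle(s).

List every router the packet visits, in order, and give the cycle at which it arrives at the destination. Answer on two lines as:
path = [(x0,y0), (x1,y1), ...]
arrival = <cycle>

hop 0: (1,0) @ cyc 18
hop 1: (2,0) @ cyc 23  [E]
hop 2: (3,0) @ cyc 28  [E]
hop 3: (4,0) @ cyc 33  [E]

path = [(1,0), (2,0), (3,0), (4,0)]
arrival = 33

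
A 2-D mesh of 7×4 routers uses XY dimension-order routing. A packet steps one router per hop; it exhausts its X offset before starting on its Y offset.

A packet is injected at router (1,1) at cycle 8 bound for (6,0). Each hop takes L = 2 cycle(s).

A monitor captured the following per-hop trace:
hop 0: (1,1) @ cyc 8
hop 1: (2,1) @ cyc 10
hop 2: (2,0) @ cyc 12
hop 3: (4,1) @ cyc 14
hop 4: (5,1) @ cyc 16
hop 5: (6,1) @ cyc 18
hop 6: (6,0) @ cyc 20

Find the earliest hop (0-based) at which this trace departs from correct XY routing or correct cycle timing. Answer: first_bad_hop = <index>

first_bad_hop = 2

check 1→ d=(1,0) cyc+2: ok
check 2→ d=(0,-1) cyc+2: BAD: Y-move but x=2≠6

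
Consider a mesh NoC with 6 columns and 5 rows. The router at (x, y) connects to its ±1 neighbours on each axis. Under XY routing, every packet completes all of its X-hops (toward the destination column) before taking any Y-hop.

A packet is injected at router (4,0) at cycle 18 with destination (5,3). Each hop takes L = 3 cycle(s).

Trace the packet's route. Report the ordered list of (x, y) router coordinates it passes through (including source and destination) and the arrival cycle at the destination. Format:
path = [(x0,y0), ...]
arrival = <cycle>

path = [(4,0), (5,0), (5,1), (5,2), (5,3)]
arrival = 30

  0. router=(4,0) cycle=18 (inject)
  1. router=(5,0) cycle=21 dir=E
  2. router=(5,1) cycle=24 dir=N
  3. router=(5,2) cycle=27 dir=N
  4. router=(5,3) cycle=30 dir=N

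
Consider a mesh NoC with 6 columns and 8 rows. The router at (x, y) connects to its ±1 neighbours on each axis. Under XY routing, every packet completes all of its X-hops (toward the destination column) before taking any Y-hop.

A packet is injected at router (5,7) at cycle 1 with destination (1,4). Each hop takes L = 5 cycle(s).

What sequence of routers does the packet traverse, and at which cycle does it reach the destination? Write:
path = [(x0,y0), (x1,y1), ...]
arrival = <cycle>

path = [(5,7), (4,7), (3,7), (2,7), (1,7), (1,6), (1,5), (1,4)]
arrival = 36

[0] x=5 y=7 t=1
[1] x=4 y=7 t=6 →W
[2] x=3 y=7 t=11 →W
[3] x=2 y=7 t=16 →W
[4] x=1 y=7 t=21 →W
[5] x=1 y=6 t=26 →S
[6] x=1 y=5 t=31 →S
[7] x=1 y=4 t=36 →S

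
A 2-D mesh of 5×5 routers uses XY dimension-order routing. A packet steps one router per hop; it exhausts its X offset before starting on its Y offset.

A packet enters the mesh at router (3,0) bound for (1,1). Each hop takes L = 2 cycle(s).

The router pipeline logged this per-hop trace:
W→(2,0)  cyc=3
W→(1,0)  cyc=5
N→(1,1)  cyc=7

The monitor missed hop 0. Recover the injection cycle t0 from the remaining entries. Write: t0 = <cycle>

t0 = 1

At hop 1 the cycle is 3; in general cyc_k = t0 + kL.
Therefore t0 = 3 − L = 1.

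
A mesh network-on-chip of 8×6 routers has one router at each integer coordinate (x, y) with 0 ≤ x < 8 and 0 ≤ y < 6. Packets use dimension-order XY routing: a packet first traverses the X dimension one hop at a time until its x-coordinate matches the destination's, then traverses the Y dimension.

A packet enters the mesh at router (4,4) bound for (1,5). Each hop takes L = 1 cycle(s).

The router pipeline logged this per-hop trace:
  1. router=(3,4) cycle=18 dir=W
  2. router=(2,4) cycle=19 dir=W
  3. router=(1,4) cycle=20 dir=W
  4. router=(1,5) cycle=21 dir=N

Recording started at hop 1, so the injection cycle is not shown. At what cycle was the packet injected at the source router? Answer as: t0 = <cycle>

At hop 1 the cycle is 18; in general cyc_k = t0 + kL.
So t0 = 18 − 1·1 = 17.

t0 = 17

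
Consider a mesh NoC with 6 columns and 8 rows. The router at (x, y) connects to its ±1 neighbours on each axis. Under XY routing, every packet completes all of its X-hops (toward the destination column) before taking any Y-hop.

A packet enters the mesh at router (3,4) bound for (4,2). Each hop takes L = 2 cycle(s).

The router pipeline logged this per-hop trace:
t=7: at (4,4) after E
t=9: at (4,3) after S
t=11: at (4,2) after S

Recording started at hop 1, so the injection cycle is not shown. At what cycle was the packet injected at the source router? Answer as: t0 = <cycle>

t0 = 5

The first recorded entry is hop 1 at cycle 7.
Subtract one hop: t0 = 7 − 2 = 5.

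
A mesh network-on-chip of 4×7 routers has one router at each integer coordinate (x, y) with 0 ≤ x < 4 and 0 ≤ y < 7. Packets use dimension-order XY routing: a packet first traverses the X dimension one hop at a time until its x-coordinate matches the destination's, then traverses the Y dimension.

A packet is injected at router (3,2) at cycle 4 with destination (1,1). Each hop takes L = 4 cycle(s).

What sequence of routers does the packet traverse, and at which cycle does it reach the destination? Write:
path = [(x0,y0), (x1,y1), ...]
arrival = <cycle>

path = [(3,2), (2,2), (1,2), (1,1)]
arrival = 16

src (3,2)  cyc=4
W→(2,2)  cyc=8
W→(1,2)  cyc=12
S→(1,1)  cyc=16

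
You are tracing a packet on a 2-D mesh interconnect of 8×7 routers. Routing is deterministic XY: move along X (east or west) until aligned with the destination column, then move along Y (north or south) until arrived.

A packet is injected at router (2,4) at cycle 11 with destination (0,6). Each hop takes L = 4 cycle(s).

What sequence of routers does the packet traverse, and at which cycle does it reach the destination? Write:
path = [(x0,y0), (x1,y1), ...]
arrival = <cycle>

path = [(2,4), (1,4), (0,4), (0,5), (0,6)]
arrival = 27

  0. router=(2,4) cycle=11 (inject)
  1. router=(1,4) cycle=15 dir=W
  2. router=(0,4) cycle=19 dir=W
  3. router=(0,5) cycle=23 dir=N
  4. router=(0,6) cycle=27 dir=N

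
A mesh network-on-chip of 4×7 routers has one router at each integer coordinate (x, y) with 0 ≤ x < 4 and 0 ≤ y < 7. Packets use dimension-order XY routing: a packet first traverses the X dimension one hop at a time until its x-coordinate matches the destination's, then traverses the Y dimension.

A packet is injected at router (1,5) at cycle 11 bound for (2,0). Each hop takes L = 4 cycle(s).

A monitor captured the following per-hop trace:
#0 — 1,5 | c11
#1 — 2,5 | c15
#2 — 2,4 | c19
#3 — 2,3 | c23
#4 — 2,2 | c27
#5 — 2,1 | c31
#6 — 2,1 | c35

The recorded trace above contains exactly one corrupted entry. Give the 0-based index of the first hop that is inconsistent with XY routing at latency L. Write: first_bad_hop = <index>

first_bad_hop = 6

[1] (+1,+0) / 4c ⇒ ok
[2] (+0,-1) / 4c ⇒ ok
[3] (+0,-1) / 4c ⇒ ok
[4] (+0,-1) / 4c ⇒ ok
[5] (+0,-1) / 4c ⇒ ok
[6] (+0,+0) / 4c ⇒ BAD: non-unit step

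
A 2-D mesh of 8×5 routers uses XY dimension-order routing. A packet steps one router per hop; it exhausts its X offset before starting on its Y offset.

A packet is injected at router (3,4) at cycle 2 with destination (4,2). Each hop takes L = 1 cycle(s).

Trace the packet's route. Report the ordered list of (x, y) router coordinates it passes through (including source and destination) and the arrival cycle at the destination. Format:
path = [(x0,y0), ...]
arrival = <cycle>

path = [(3,4), (4,4), (4,3), (4,2)]
arrival = 5

src (3,4)  cyc=2
E→(4,4)  cyc=3
S→(4,3)  cyc=4
S→(4,2)  cyc=5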